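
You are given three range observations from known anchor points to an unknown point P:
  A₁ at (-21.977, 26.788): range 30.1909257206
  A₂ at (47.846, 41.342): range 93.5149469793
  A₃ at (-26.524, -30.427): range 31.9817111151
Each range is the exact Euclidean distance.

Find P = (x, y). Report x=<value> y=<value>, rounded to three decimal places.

eq1: (x + 21.977)² + (y − 26.788)² = 30.1909257206²
eq2: (x − 47.846)² + (y − 41.342)² = 93.5149469793²
eq3: (x + 26.524)² + (y + 30.427)² = 31.9817111151²
eq1−eq3, eq1−eq2 (x²,y² cancel):
  -9.094·x − 114.430·y = 317.401582
  139.646·x + 29.108·y = -5035.738106
det = -9.094·29.108 − -114.430·139.646 = 15714.983628
x = (317.401582·29.108 − -114.430·-5035.738106) / 15714.983628 = -36.080253
y = (-9.094·-5035.738106 − 317.401582·139.646) / 15714.983628 = 0.093614

x=-36.080 y=0.094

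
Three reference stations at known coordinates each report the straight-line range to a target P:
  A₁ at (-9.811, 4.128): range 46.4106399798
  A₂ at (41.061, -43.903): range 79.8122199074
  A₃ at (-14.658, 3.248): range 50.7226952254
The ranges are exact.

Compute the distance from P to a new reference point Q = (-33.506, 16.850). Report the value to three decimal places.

61.456

eq1: (x + 9.811)² + (y − 4.128)² = 46.4106399798²
eq2: (x − 41.061)² + (y + 43.903)² = 79.8122199074²
eq3: (x + 14.658)² + (y − 3.248)² = 50.7226952254²
eq1−eq2, eq1−eq3 (x²,y² cancel):
  101.744·x − 96.062·y = -715.859918
  -9.694·x − 1.760·y = -306.733945
det = 101.744·-1.760 − -96.062·-9.694 = -1110.294468
x = (-715.859918·-1.760 − -96.062·-306.733945) / -1110.294468 = 25.403678
y = (101.744·-306.733945 − -715.859918·-9.694) / -1110.294468 = 34.358349
|P − Q| = √((25.403678 − -33.506)² + (34.358349 − 16.850)²) = 61.456427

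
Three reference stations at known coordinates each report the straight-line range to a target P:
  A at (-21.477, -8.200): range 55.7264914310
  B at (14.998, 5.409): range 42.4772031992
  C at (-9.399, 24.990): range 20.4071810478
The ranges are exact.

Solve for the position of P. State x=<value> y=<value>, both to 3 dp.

eq1: (x + 21.477)² + (y + 8.200)² = 55.7264914310²
eq2: (x − 14.998)² + (y − 5.409)² = 42.4772031992²
eq3: (x + 9.399)² + (y − 24.990)² = 20.4071810478²
eq2−eq3, eq2−eq1 (x²,y² cancel):
  -48.794·x + 39.162·y = 1846.503769
  -72.950·x − 27.218·y = -1026.824812
det = -48.794·-27.218 − 39.162·-72.950 = 4184.942992
x = (1846.503769·-27.218 − 39.162·-1026.824812) / 4184.942992 = -2.400421
y = (-48.794·-1026.824812 − 1846.503769·-72.950) / 4184.942992 = 44.159584

x=-2.400 y=44.160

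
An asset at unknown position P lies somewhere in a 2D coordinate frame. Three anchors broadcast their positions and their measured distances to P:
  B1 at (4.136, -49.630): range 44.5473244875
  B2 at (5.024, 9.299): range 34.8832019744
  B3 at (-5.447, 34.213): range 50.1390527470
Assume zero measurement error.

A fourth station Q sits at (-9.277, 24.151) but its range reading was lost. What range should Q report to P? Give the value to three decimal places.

eq1: (x − 4.136)² + (y + 49.630)² = 44.5473244875²
eq2: (x − 5.024)² + (y − 9.299)² = 34.8832019744²
eq3: (x + 5.447)² + (y − 34.213)² = 50.1390527470²
eq2−eq3, eq2−eq1 (x²,y² cancel):
  -20.942·x + 49.828·y = -208.599629
  -1.776·x − 117.858·y = 1600.905080
det = -20.942·-117.858 − 49.828·-1.776 = 2556.676764
x = (-208.599629·-117.858 − 49.828·1600.905080) / 2556.676764 = -21.584568
y = (-20.942·1600.905080 − -208.599629·-1.776) / 2556.676764 = -13.258081
|P − Q| = √((-21.584568 − -9.277)² + (-13.258081 − 24.151)²) = 39.381665

39.382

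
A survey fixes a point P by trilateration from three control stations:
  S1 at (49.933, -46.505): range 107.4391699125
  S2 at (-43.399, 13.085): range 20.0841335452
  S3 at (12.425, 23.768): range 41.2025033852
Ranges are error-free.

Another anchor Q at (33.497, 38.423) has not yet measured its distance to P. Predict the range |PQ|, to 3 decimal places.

eq1: (x − 49.933)² + (y + 46.505)² = 107.4391699125²
eq2: (x + 43.399)² + (y − 13.085)² = 20.0841335452²
eq3: (x − 12.425)² + (y − 23.768)² = 41.2025033852²
eq2−eq1, eq2−eq3 (x²,y² cancel):
  186.664·x − 119.180·y = -8538.473723
  111.648·x + 21.366·y = -2629.665842
det = 186.664·21.366 − -119.180·111.648 = 17294.471664
x = (-8538.473723·21.366 − -119.180·-2629.665842) / 17294.471664 = -28.670237
y = (186.664·-2629.665842 − -8538.473723·111.648) / 17294.471664 = 26.739156
|P − Q| = √((-28.670237 − 33.497)² + (26.739156 − 38.423)²) = 63.255653

63.256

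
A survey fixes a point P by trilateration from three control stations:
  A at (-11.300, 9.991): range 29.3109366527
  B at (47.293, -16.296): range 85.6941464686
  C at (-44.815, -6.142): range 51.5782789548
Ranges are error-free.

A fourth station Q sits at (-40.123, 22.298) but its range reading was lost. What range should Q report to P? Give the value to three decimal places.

26.753

eq1: (x + 11.300)² + (y − 9.991)² = 29.3109366527²
eq2: (x − 47.293)² + (y + 16.296)² = 85.6941464686²
eq3: (x + 44.815)² + (y + 6.142)² = 51.5782789548²
eq3−eq1, eq3−eq2 (x²,y² cancel):
  67.030·x + 32.266·y = -17.410456
  184.216·x − 20.308·y = -4227.088803
det = 67.030·-20.308 − 32.266·184.216 = -7305.158696
x = (-17.410456·-20.308 − 32.266·-4227.088803) / -7305.158696 = -18.718939
y = (67.030·-4227.088803 − -17.410456·184.216) / -7305.158696 = 38.347487
|P − Q| = √((-18.718939 − -40.123)² + (38.347487 − 22.298)²) = 26.752941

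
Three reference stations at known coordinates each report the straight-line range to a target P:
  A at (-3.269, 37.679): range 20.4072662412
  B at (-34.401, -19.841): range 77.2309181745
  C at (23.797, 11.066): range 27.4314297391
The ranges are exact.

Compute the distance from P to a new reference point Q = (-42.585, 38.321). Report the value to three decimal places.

eq1: (x + 3.269)² + (y − 37.679)² = 20.4072662412²
eq2: (x + 34.401)² + (y + 19.841)² = 77.2309181745²
eq3: (x − 23.797)² + (y − 11.066)² = 27.4314297391²
eq2−eq1, eq2−eq3 (x²,y² cancel):
  62.264·x + 115.040·y = 5401.457527
  116.396·x + 61.814·y = 4323.790868
det = 62.264·61.814 − 115.040·116.396 = -9541.408944
x = (5401.457527·61.814 − 115.040·4323.790868) / -9541.408944 = 17.138266
y = (62.264·4323.790868 − 5401.457527·116.396) / -9541.408944 = 37.676986
|P − Q| = √((17.138266 − -42.585)² + (37.676986 − 38.321)²) = 59.726738

59.727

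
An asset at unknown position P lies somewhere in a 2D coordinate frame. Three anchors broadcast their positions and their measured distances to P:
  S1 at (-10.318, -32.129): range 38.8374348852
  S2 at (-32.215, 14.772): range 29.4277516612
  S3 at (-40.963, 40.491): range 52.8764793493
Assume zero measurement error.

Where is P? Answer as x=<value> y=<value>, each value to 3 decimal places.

eq1: (x + 10.318)² + (y + 32.129)² = 38.8374348852²
eq2: (x + 32.215)² + (y − 14.772)² = 29.4277516612²
eq3: (x + 40.963)² + (y − 40.491)² = 52.8764793493²
eq2−eq3, eq2−eq1 (x²,y² cancel):
  -17.496·x + 51.438·y = 131.540740
  43.794·x − 93.802·y = -759.638225
det = -17.496·-93.802 − 51.438·43.794 = -611.515980
x = (131.540740·-93.802 − 51.438·-759.638225) / -611.515980 = -43.720013
y = (-17.496·-759.638225 − 131.540740·43.794) / -611.515980 = -12.313554

x=-43.720 y=-12.314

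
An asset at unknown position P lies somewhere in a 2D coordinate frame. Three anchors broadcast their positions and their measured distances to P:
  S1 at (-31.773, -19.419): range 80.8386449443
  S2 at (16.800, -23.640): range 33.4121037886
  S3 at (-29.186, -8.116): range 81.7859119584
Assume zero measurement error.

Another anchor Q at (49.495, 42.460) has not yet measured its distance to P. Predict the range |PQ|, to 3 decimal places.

80.781

eq1: (x + 31.773)² + (y + 19.419)² = 80.8386449443²
eq2: (x − 16.800)² + (y + 23.640)² = 33.4121037886²
eq3: (x + 29.186)² + (y + 8.116)² = 81.7859119584²
eq1−eq3, eq1−eq2 (x²,y² cancel):
  5.174·x + 22.606·y = -622.977916
  97.146·x − 8.442·y = 4872.986347
det = 5.174·-8.442 − 22.606·97.146 = -2239.761384
x = (-622.977916·-8.442 − 22.606·4872.986347) / -2239.761384 = 46.835145
y = (5.174·4872.986347 − -622.977916·97.146) / -2239.761384 = -38.277579
|P − Q| = √((46.835145 − 49.495)² + (-38.277579 − 42.460)²) = 80.781381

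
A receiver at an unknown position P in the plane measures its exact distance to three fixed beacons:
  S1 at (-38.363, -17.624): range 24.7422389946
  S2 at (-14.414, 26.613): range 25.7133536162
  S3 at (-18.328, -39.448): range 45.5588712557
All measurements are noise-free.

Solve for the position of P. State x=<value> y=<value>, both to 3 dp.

eq1: (x + 38.363)² + (y + 17.624)² = 24.7422389946²
eq2: (x + 14.414)² + (y − 26.613)² = 25.7133536162²
eq3: (x + 18.328)² + (y + 39.448)² = 45.5588712557²
eq2−eq1, eq2−eq3 (x²,y² cancel):
  -47.898·x − 88.474·y = 915.308144
  -7.828·x − 132.122·y = -438.389073
det = -47.898·-132.122 − -88.474·-7.828 = 5635.805084
x = (915.308144·-132.122 − -88.474·-438.389073) / 5635.805084 = -28.339940
y = (-47.898·-438.389073 − 915.308144·-7.828) / 5635.805084 = 4.997155

x=-28.340 y=4.997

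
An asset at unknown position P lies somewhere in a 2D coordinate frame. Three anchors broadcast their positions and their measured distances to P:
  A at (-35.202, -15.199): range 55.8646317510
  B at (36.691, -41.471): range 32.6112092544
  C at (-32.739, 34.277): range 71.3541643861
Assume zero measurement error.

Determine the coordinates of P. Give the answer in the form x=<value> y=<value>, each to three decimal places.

eq1: (x + 35.202)² + (y + 15.199)² = 55.8646317510²
eq2: (x − 36.691)² + (y + 41.471)² = 32.6112092544²
eq3: (x + 32.739)² + (y − 34.277)² = 71.3541643861²
eq3−eq1, eq3−eq2 (x²,y² cancel):
  -4.926·x − 98.952·y = 1193.995250
  138.860·x − 151.496·y = 4847.244278
det = -4.926·-151.496 − -98.952·138.860 = 14486.744016
x = (1193.995250·-151.496 − -98.952·4847.244278) / 14486.744016 = 20.622923
y = (-4.926·4847.244278 − 1193.995250·138.860) / 14486.744016 = -13.093053

x=20.623 y=-13.093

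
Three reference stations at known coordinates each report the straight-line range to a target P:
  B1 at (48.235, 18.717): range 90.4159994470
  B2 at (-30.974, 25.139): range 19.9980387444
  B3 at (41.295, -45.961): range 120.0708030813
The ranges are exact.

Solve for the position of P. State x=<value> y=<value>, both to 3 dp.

eq1: (x − 48.235)² + (y − 18.717)² = 90.4159994470²
eq2: (x + 30.974)² + (y − 25.139)² = 19.9980387444²
eq3: (x − 41.295)² + (y + 45.961)² = 120.0708030813²
eq2−eq3, eq2−eq1 (x²,y² cancel):
  144.538·x − 142.200·y = -11790.743650
  158.418·x − 12.844·y = -6689.548085
det = 144.538·-12.844 − -142.200·158.418 = 20670.593528
x = (-11790.743650·-12.844 − -142.200·-6689.548085) / 20670.593528 = -38.693298
y = (144.538·-6689.548085 − -11790.743650·158.418) / 20670.593528 = 43.587144

x=-38.693 y=43.587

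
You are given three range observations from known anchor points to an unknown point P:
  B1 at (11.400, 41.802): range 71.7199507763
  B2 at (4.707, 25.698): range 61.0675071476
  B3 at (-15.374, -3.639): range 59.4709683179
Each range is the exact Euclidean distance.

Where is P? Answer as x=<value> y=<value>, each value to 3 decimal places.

eq1: (x − 11.400)² + (y − 41.802)² = 71.7199507763²
eq2: (x − 4.707)² + (y − 25.698)² = 61.0675071476²
eq3: (x + 15.374)² + (y + 3.639)² = 59.4709683179²
eq3−eq1, eq3−eq2 (x²,y² cancel):
  53.548·x + 90.882·y = 20.809740
  40.162·x + 58.674·y = 240.496499
det = 53.548·58.674 − 90.882·40.162 = -508.127532
x = (20.809740·58.674 − 90.882·240.496499) / -508.127532 = 40.611482
y = (53.548·240.496499 − 20.809740·40.162) / -508.127532 = -23.699455

x=40.611 y=-23.699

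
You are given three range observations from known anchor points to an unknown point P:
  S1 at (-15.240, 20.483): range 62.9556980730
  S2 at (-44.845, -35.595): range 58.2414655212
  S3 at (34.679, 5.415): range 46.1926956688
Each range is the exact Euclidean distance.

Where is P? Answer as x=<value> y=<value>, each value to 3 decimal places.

x=13.396 y=-35.583

eq1: (x + 15.240)² + (y − 20.483)² = 62.9556980730²
eq2: (x + 44.845)² + (y + 35.595)² = 58.2414655212²
eq3: (x − 34.679)² + (y − 5.415)² = 46.1926956688²
eq3−eq1, eq3−eq2 (x²,y² cancel):
  -99.838·x + 30.136·y = -2409.799164
  -159.048·x − 82.020·y = 787.819611
det = -99.838·-82.020 − 30.136·-159.048 = 12981.783288
x = (-2409.799164·-82.020 − 30.136·787.819611) / 12981.783288 = 13.396464
y = (-99.838·787.819611 − -2409.799164·-159.048) / 12981.783288 = -35.582790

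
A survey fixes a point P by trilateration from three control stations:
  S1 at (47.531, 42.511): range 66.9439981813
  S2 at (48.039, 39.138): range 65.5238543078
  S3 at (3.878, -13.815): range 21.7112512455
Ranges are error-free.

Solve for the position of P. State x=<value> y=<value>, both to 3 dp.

eq1: (x − 47.531)² + (y − 42.511)² = 66.9439981813²
eq2: (x − 48.039)² + (y − 39.138)² = 65.5238543078²
eq3: (x − 3.878)² + (y + 13.815)² = 21.7112512455²
eq1−eq3, eq1−eq2 (x²,y² cancel):
  -87.306·x − 112.652·y = 149.632489
  1.016·x − 6.746·y = -38.729108
det = -87.306·-6.746 − -112.652·1.016 = 703.420708
x = (149.632489·-6.746 − -112.652·-38.729108) / 703.420708 = -7.637438
y = (-87.306·-38.729108 − 149.632489·1.016) / 703.420708 = 4.590790

x=-7.637 y=4.591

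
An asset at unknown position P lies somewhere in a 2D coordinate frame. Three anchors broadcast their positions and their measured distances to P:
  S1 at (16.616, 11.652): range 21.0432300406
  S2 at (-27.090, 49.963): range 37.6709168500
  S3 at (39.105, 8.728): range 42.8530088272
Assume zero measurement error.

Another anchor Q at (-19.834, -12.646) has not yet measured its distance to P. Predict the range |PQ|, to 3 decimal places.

39.412

eq1: (x − 16.616)² + (y − 11.652)² = 21.0432300406²
eq2: (x + 27.090)² + (y − 49.963)² = 37.6709168500²
eq3: (x − 39.105)² + (y − 8.728)² = 42.8530088272²
eq1−eq3, eq1−eq2 (x²,y² cancel):
  44.978·x − 5.848·y = -200.044386
  -87.412·x + 76.622·y = 1842.028463
det = 44.978·76.622 − -5.848·-87.412 = 2935.118940
x = (-200.044386·76.622 − -5.848·1842.028463) / 2935.118940 = -1.552107
y = (44.978·1842.028463 − -200.044386·-87.412) / 2935.118940 = 22.269788
|P − Q| = √((-1.552107 − -19.834)² + (22.269788 − -12.646)²) = 39.412433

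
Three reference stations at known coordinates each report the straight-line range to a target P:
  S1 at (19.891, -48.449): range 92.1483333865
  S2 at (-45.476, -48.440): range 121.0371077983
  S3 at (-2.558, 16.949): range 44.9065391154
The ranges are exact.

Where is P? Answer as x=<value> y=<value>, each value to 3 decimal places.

x=34.328 y=42.561

eq1: (x − 19.891)² + (y + 48.449)² = 92.1483333865²
eq2: (x + 45.476)² + (y + 48.440)² = 121.0371077983²
eq3: (x + 2.558)² + (y − 16.949)² = 44.9065391154²
eq1−eq2, eq1−eq3 (x²,y² cancel):
  -130.734·x + 0.018·y = -4487.123424
  -44.898·x + 130.796·y = 4025.572574
det = -130.734·130.796 − 0.018·-44.898 = -17098.676100
x = (-4487.123424·130.796 − 0.018·4025.572574) / -17098.676100 = 34.328404
y = (-130.734·4025.572574 − -4487.123424·-44.898) / -17098.676100 = 42.561311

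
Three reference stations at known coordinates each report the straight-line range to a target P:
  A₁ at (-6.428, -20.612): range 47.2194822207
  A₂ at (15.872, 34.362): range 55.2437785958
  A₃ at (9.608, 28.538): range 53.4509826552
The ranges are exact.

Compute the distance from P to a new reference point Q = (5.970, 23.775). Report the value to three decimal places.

eq1: (x + 6.428)² + (y + 20.612)² = 47.2194822207²
eq2: (x − 15.872)² + (y − 34.362)² = 55.2437785958²
eq3: (x − 9.608)² + (y − 28.538)² = 53.4509826552²
eq2−eq1, eq2−eq3 (x²,y² cancel):
  -44.600·x − 109.948·y = -144.298128
  -12.528·x − 11.648·y = -331.068793
det = -44.600·-11.648 − -109.948·-12.528 = -857.927744
x = (-144.298128·-11.648 − -109.948·-331.068793) / -857.927744 = 40.469104
y = (-44.600·-331.068793 − -144.298128·-12.528) / -857.927744 = -15.103721
|P − Q| = √((40.469104 − 5.970)² + (-15.103721 − 23.775)²) = 51.978295

51.978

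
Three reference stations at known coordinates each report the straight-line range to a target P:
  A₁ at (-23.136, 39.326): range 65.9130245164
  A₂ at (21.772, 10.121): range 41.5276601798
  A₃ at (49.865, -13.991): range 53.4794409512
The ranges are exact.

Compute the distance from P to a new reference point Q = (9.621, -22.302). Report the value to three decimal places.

eq1: (x + 23.136)² + (y − 39.326)² = 65.9130245164²
eq2: (x − 21.772)² + (y − 10.121)² = 41.5276601798²
eq3: (x − 49.865)² + (y + 13.991)² = 53.4794409512²
eq2−eq1, eq2−eq3 (x²,y² cancel):
  -89.816·x + 58.410·y = -1114.626094
  56.186·x − 48.224·y = 970.307637
det = -89.816·-48.224 − 58.410·56.186 = 1049.462524
x = (-1114.626094·-48.224 − 58.410·970.307637) / 1049.462524 = -2.786131
y = (-89.816·970.307637 − -1114.626094·56.186) / 1049.462524 = -23.366979
|P − Q| = √((-2.786131 − 9.621)² + (-23.366979 − -22.302)²) = 12.452754

12.453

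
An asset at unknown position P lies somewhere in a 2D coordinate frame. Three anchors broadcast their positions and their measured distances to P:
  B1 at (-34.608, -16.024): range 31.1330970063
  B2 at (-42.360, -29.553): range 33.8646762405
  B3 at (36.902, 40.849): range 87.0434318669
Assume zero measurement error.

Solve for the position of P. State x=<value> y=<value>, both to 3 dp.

x=-8.702 y=-33.291

eq1: (x + 34.608)² + (y + 16.024)² = 31.1330970063²
eq2: (x + 42.360)² + (y + 29.553)² = 33.8646762405²
eq3: (x − 36.902)² + (y − 40.849)² = 87.0434318669²
eq1−eq3, eq1−eq2 (x²,y² cancel):
  143.020·x + 113.746·y = -5031.373137
  -15.504·x − 27.058·y = 1035.720601
det = 143.020·-27.058 − 113.746·-15.504 = -2106.317176
x = (-5031.373137·-27.058 − 113.746·1035.720601) / -2106.317176 = -8.702307
y = (143.020·1035.720601 − -5031.373137·-15.504) / -2106.317176 = -33.291449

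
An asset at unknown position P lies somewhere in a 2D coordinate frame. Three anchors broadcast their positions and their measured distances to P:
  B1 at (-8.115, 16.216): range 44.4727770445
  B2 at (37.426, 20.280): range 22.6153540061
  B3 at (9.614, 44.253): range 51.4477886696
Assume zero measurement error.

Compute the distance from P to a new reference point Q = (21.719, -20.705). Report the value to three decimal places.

21.783

eq1: (x + 8.115)² + (y − 16.216)² = 44.4727770445²
eq2: (x − 37.426)² + (y − 20.280)² = 22.6153540061²
eq3: (x − 9.614)² + (y − 44.253)² = 51.4477886696²
eq3−eq1, eq3−eq2 (x²,y² cancel):
  -35.458·x − 56.074·y = -1052.898063
  55.624·x − 47.946·y = 1896.647593
det = -35.458·-47.946 − -56.074·55.624 = 4819.129444
x = (-1052.898063·-47.946 − -56.074·1896.647593) / 4819.129444 = 32.544232
y = (-35.458·1896.647593 − -1052.898063·55.624) / 4819.129444 = -1.802178
|P − Q| = √((32.544232 − 21.719)² + (-1.802178 − -20.705)²) = 21.783075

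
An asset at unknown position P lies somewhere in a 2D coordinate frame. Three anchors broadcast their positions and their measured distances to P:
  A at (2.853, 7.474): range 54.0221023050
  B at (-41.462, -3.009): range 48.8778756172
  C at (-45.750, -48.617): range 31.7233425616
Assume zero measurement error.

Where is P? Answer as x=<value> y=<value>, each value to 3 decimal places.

x=-14.407 y=-43.716

eq1: (x − 2.853)² + (y − 7.474)² = 54.0221023050²
eq2: (x + 41.462)² + (y + 3.009)² = 48.8778756172²
eq3: (x + 45.750)² + (y + 48.617)² = 31.7233425616²
eq2−eq1, eq2−eq3 (x²,y² cancel):
  88.630·x + 20.966·y = -2193.492053
  -8.576·x − 91.216·y = 4111.199926
det = 88.630·-91.216 − 20.966·-8.576 = -7904.669664
x = (-2193.492053·-91.216 − 20.966·4111.199926) / -7904.669664 = -14.407453
y = (88.630·4111.199926 − -2193.492053·-8.576) / -7904.669664 = -43.716471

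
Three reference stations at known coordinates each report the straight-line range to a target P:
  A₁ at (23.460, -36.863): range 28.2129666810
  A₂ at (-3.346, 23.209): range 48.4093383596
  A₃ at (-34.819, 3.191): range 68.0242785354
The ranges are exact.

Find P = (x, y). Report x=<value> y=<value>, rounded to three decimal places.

eq1: (x − 23.460)² + (y + 36.863)² = 28.2129666810²
eq2: (x + 3.346)² + (y − 23.209)² = 48.4093383596²
eq3: (x + 34.819)² + (y − 3.191)² = 68.0242785354²
eq3−eq2, eq3−eq1 (x²,y² cancel):
  62.946·x + 40.036·y = 1611.146585
  116.558·x − 80.108·y = 4518.038108
det = 62.946·-80.108 − 40.036·116.558 = -9708.994256
x = (1611.146585·-80.108 − 40.036·4518.038108) / -9708.994256 = 31.923997
y = (62.946·4518.038108 − 1611.146585·116.558) / -9708.994256 = -9.949579

x=31.924 y=-9.950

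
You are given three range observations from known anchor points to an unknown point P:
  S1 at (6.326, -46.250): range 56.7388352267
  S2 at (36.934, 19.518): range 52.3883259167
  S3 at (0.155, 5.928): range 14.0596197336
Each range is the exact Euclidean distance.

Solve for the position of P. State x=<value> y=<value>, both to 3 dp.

x=-13.879 y=6.769

eq1: (x − 6.326)² + (y + 46.250)² = 56.7388352267²
eq2: (x − 36.934)² + (y − 19.518)² = 52.3883259167²
eq3: (x − 0.155)² + (y − 5.928)² = 14.0596197336²
eq2−eq1, eq2−eq3 (x²,y² cancel):
  -61.216·x − 131.536·y = -40.750635
  -73.558·x − 27.180·y = 836.956314
det = -61.216·-27.180 − -131.536·-73.558 = -8011.674208
x = (-40.750635·-27.180 − -131.536·836.956314) / -8011.674208 = -13.879432
y = (-61.216·836.956314 − -40.750635·-73.558) / -8011.674208 = 6.769203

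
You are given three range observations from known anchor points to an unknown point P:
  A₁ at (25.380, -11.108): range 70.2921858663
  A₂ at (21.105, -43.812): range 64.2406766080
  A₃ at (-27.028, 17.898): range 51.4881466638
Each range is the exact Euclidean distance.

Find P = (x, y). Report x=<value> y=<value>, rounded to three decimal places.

eq1: (x − 25.380)² + (y + 11.108)² = 70.2921858663²
eq2: (x − 21.105)² + (y + 43.812)² = 64.2406766080²
eq3: (x + 27.028)² + (y − 17.898)² = 51.4881466638²
eq1−eq3, eq1−eq2 (x²,y² cancel):
  -104.816·x + 58.012·y = 2573.281271
  -8.550·x − 65.408·y = 2411.507168
det = -104.816·-65.408 − 58.012·-8.550 = 7351.807528
x = (2573.281271·-65.408 − 58.012·2411.507168) / 7351.807528 = -41.922960
y = (-104.816·2411.507168 − 2573.281271·-8.550) / 7351.807528 = -31.388605

x=-41.923 y=-31.389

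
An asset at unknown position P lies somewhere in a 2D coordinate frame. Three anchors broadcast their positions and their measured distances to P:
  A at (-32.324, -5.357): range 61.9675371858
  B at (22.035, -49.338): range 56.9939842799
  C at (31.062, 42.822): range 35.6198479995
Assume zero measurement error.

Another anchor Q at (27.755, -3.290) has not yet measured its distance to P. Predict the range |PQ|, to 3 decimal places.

eq1: (x + 32.324)² + (y + 5.357)² = 61.9675371858²
eq2: (x − 22.035)² + (y + 49.338)² = 56.9939842799²
eq3: (x − 31.062)² + (y − 42.822)² = 35.6198479995²
eq2−eq3, eq2−eq1 (x²,y² cancel):
  18.054·x + 184.320·y = 1858.332732
  -108.718·x + 87.962·y = -2437.902465
det = 18.054·87.962 − 184.320·-108.718 = 21626.967708
x = (1858.332732·87.962 − 184.320·-2437.902465) / 21626.967708 = 28.335773
y = (18.054·-2437.902465 − 1858.332732·-108.718) / 21626.967708 = 7.306634
|P − Q| = √((28.335773 − 27.755)² + (7.306634 − -3.290)²) = 10.612537

10.613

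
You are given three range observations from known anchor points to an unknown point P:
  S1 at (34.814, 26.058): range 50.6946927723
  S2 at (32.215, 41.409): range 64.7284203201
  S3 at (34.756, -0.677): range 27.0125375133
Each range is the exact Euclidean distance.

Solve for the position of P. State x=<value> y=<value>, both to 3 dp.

eq1: (x − 34.814)² + (y − 26.058)² = 50.6946927723²
eq2: (x − 32.215)² + (y − 41.409)² = 64.7284203201²
eq3: (x − 34.756)² + (y + 0.677)² = 27.0125375133²
eq1−eq2, eq1−eq3 (x²,y² cancel):
  -5.198·x + 30.702·y = -758.338976
  -0.116·x − 53.470·y = 1157.678597
det = -5.198·-53.470 − 30.702·-0.116 = 281.498492
x = (-758.338976·-53.470 − 30.702·1157.678597) / 281.498492 = 17.781043
y = (-5.198·1157.678597 − -758.338976·-0.116) / 281.498492 = -21.689568

x=17.781 y=-21.690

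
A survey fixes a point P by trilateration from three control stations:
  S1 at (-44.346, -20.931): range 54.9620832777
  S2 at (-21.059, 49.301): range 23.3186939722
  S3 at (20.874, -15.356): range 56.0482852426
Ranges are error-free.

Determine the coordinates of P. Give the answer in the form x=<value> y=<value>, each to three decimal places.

x=-16.471 y=26.438

eq1: (x + 44.346)² + (y + 20.931)² = 54.9620832777²
eq2: (x + 21.059)² + (y − 49.301)² = 23.3186939722²
eq3: (x − 20.874)² + (y + 15.356)² = 56.0482852426²
eq3−eq1, eq3−eq2 (x²,y² cancel):
  -130.440·x − 11.150·y = 1853.723545
  -83.866·x + 129.314·y = 4800.188260
det = -130.440·129.314 − -11.150·-83.866 = -17802.824060
x = (1853.723545·129.314 − -11.150·4800.188260) / -17802.824060 = -16.471235
y = (-130.440·4800.188260 − 1853.723545·-83.866) / -17802.824060 = 26.438063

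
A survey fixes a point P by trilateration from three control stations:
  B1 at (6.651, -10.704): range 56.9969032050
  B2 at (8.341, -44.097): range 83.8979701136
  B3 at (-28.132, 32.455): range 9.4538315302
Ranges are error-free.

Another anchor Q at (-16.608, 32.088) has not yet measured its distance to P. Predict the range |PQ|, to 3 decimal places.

eq1: (x − 6.651)² + (y + 10.704)² = 56.9969032050²
eq2: (x − 8.341)² + (y + 44.097)² = 83.8979701136²
eq3: (x + 28.132)² + (y − 32.455)² = 9.4538315302²
eq2−eq1, eq2−eq3 (x²,y² cancel):
  -3.380·x + 66.786·y = 1934.916141
  -72.946·x + 153.104·y = 6780.113218
det = -3.380·153.104 − 66.786·-72.946 = 4354.280036
x = (1934.916141·153.104 − 66.786·6780.113218) / 4354.280036 = -35.958468
y = (-3.380·6780.113218 − 1934.916141·-72.946) / 4354.280036 = 27.152046
|P − Q| = √((-35.958468 − -16.608)² + (27.152046 − 32.088)²) = 19.970084

19.970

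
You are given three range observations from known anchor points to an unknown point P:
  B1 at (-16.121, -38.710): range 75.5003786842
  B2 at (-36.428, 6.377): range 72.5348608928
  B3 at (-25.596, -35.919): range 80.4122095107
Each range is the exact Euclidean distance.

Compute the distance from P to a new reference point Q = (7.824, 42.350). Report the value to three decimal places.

37.811

eq1: (x + 16.121)² + (y + 38.710)² = 75.5003786842²
eq2: (x + 36.428)² + (y − 6.377)² = 72.5348608928²
eq3: (x + 25.596)² + (y + 35.919)² = 80.4122095107²
eq1−eq3, eq1−eq2 (x²,y² cancel):
  -18.950·x + 5.582·y = -578.837221
  -40.614·x + 90.174·y = 48.315709
det = -18.950·90.174 − 5.582·-40.614 = -1482.089952
x = (-578.837221·90.174 − 5.582·48.315709) / -1482.089952 = 35.399853
y = (-18.950·48.315709 − -578.837221·-40.614) / -1482.089952 = 16.479754
|P − Q| = √((35.399853 − 7.824)² + (16.479754 − 42.350)²) = 37.811338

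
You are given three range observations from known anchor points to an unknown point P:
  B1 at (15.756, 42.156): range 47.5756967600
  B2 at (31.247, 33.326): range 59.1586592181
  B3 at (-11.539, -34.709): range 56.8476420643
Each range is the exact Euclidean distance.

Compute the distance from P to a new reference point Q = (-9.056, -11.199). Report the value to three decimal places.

35.844

eq1: (x − 15.756)² + (y − 42.156)² = 47.5756967600²
eq2: (x − 31.247)² + (y − 33.326)² = 59.1586592181²
eq3: (x + 11.539)² + (y + 34.709)² = 56.8476420643²
eq1−eq2, eq1−eq3 (x²,y² cancel):
  30.982·x − 17.660·y = -1174.682625
  -54.590·x − 153.730·y = -1655.724156
det = 30.982·-153.730 − -17.660·-54.590 = -5726.922260
x = (-1174.682625·-153.730 − -17.660·-1655.724156) / -5726.922260 = -26.426738
y = (30.982·-1655.724156 − -1174.682625·-54.590) / -5726.922260 = 20.154555
|P − Q| = √((-26.426738 − -9.056)² + (20.154555 − -11.199)²) = 35.843939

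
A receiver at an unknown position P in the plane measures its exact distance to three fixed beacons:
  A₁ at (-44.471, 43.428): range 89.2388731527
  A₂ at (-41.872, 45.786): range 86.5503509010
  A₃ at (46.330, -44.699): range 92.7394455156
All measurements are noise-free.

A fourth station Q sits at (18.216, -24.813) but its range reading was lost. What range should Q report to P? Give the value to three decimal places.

77.486

eq1: (x + 44.471)² + (y − 43.428)² = 89.2388731527²
eq2: (x + 41.872)² + (y − 45.786)² = 86.5503509010²
eq3: (x − 46.330)² + (y + 44.699)² = 92.7394455156²
eq1−eq3, eq1−eq2 (x²,y² cancel):
  181.602·x − 176.254·y = -356.219797
  5.198·x + 4.716·y = 458.574395
det = 181.602·4.716 − -176.254·5.198 = 1772.603324
x = (-356.219797·4.716 − -176.254·458.574395) / 1772.603324 = 44.649380
y = (181.602·458.574395 − -356.219797·5.198) / 1772.603324 = 48.025216
|P − Q| = √((44.649380 − 18.216)² + (48.025216 − -24.813)²) = 77.486317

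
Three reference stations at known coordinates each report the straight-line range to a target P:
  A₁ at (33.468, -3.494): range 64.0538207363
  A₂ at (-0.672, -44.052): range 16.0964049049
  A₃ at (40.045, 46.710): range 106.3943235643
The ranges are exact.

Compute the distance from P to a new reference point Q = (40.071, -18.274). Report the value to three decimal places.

eq1: (x − 33.468)² + (y + 3.494)² = 64.0538207363²
eq2: (x + 0.672)² + (y + 44.052)² = 16.0964049049²
eq3: (x − 40.045)² + (y − 46.710)² = 106.3943235643²
eq2−eq1, eq2−eq3 (x²,y² cancel):
  68.280·x + 81.116·y = -4652.512928
  81.434·x + 181.524·y = -9216.261999
det = 68.280·181.524 − 81.116·81.434 = 5788.858376
x = (-4652.512928·181.524 − 81.116·-9216.261999) / 5788.858376 = -16.748803
y = (68.280·-9216.261999 − -4652.512928·81.434) / 5788.858376 = -43.257861
|P − Q| = √((-16.748803 − 40.071)² + (-43.257861 − -18.274)²) = 62.069987

62.070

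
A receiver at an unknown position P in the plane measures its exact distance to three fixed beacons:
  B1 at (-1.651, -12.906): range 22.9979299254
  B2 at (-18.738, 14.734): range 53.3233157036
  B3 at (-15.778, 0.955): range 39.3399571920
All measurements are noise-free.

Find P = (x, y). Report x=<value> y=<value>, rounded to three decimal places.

eq1: (x + 1.651)² + (y + 12.906)² = 22.9979299254²
eq2: (x + 18.738)² + (y − 14.734)² = 53.3233157036²
eq3: (x + 15.778)² + (y − 0.955)² = 39.3399571920²
eq3−eq1, eq3−eq2 (x²,y² cancel):
  28.254·x − 27.722·y = 938.160779
  -5.920·x + 27.558·y = -977.397675
det = 28.254·27.558 − -27.722·-5.920 = 614.509492
x = (938.160779·27.558 − -27.722·-977.397675) / 614.509492 = -2.020447
y = (28.254·-977.397675 − 938.160779·-5.920) / 614.509492 = -35.900962

x=-2.020 y=-35.901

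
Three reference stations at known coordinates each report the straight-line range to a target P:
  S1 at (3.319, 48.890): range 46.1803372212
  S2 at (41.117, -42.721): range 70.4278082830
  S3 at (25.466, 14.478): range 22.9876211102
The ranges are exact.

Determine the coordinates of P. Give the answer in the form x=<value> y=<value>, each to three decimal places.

eq1: (x − 3.319)² + (y − 48.890)² = 46.1803372212²
eq2: (x − 41.117)² + (y + 42.721)² = 70.4278082830²
eq3: (x − 25.466)² + (y − 14.478)² = 22.9876211102²
eq2−eq1, eq2−eq3 (x²,y² cancel):
  -75.596·x + 183.222·y = 1713.008965
  -31.302·x + 114.398·y = 1774.083565
det = -75.596·114.398 − 183.222·-31.302 = -2912.816164
x = (1713.008965·114.398 − 183.222·1774.083565) / -2912.816164 = 44.316679
y = (-75.596·1774.083565 − 1713.008965·-31.302) / -2912.816164 = 27.634087

x=44.317 y=27.634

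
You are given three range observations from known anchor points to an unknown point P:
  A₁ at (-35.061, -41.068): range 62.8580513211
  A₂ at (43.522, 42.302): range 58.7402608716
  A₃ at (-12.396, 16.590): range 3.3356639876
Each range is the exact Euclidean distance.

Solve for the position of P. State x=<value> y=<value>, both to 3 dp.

x=-9.087 y=16.172

eq1: (x + 35.061)² + (y + 41.068)² = 62.8580513211²
eq2: (x − 43.522)² + (y − 42.302)² = 58.7402608716²
eq3: (x + 12.396)² + (y − 16.590)² = 3.3356639876²
eq2−eq1, eq2−eq3 (x²,y² cancel):
  -157.166·x − 166.740·y = -1268.485712
  -111.836·x − 51.424·y = 184.556821
det = -157.166·-51.424 − -166.740·-111.836 = -10565.430256
x = (-1268.485712·-51.424 − -166.740·184.556821) / -10565.430256 = -9.086579
y = (-157.166·184.556821 − -1268.485712·-111.836) / -10565.430256 = 16.172406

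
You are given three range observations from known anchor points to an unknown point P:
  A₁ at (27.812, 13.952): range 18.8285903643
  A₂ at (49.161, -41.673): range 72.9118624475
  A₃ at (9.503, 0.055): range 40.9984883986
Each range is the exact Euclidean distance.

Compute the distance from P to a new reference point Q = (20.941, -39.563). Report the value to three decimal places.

71.694

eq1: (x − 27.812)² + (y − 13.952)² = 18.8285903643²
eq2: (x − 49.161)² + (y + 41.673)² = 72.9118624475²
eq3: (x − 9.503)² + (y − 0.055)² = 40.9984883986²
eq2−eq1, eq2−eq3 (x²,y² cancel):
  -42.698·x + 111.250·y = 1776.346668
  -79.316·x + 83.456·y = -427.869181
det = -42.698·83.456 − 111.250·-79.316 = 5260.500712
x = (1776.346668·83.456 − 111.250·-427.869181) / 5260.500712 = 37.229770
y = (-42.698·-427.869181 − 1776.346668·-79.316) / 5260.500712 = 30.256031
|P − Q| = √((37.229770 − 20.941)² + (30.256031 − -39.563)²) = 71.693940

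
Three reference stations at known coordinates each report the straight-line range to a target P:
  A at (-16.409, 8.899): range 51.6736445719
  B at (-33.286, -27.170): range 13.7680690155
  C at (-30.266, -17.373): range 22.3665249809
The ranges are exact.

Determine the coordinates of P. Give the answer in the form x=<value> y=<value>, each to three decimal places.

eq1: (x + 16.409)² + (y − 8.899)² = 51.6736445719²
eq2: (x + 33.286)² + (y + 27.170)² = 13.7680690155²
eq3: (x + 30.266)² + (y + 17.373)² = 22.3665249809²
eq3−eq2, eq3−eq1 (x²,y² cancel):
  -6.040·x − 19.594·y = 939.016526
  27.714·x + 52.544·y = -3039.308507
det = -6.040·52.544 − -19.594·27.714 = 225.662356
x = (939.016526·52.544 − -19.594·-3039.308507) / 225.662356 = -45.255783
y = (-6.040·-3039.308507 − 939.016526·27.714) / 225.662356 = -33.973237

x=-45.256 y=-33.973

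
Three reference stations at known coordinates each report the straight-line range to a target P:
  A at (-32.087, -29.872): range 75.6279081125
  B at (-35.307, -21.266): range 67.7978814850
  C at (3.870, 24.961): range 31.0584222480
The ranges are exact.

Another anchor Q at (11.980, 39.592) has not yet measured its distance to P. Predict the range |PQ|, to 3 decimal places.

eq1: (x + 32.087)² + (y + 29.872)² = 75.6279081125²
eq2: (x + 35.307)² + (y + 21.266)² = 67.7978814850²
eq3: (x − 3.870)² + (y − 24.961)² = 31.0584222480²
eq2−eq3, eq2−eq1 (x²,y² cancel):
  78.354·x + 92.454·y = 2571.128557
  6.440·x − 17.212·y = -899.942804
det = 78.354·-17.212 − 92.454·6.440 = -1944.032808
x = (2571.128557·-17.212 − 92.454·-899.942804) / -1944.032808 = -20.035180
y = (78.354·-899.942804 − 2571.128557·6.440) / -1944.032808 = 44.789463
|P − Q| = √((-20.035180 − 11.980)² + (44.789463 − 39.592)²) = 32.434324

32.434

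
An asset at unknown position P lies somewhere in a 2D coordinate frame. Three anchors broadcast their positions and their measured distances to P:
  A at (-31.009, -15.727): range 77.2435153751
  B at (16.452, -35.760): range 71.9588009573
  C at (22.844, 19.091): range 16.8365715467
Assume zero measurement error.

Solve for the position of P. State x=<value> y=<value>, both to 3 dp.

x=26.855 y=35.443

eq1: (x + 31.009)² + (y + 15.727)² = 77.2435153751²
eq2: (x − 16.452)² + (y + 35.760)² = 71.9588009573²
eq3: (x − 22.844)² + (y − 19.091)² = 16.8365715467²
eq1−eq2, eq1−eq3 (x²,y² cancel):
  94.922·x − 40.066·y = 1129.040926
  107.706·x + 69.636·y = 5360.508533
det = 94.922·69.636 − -40.066·107.706 = 10925.336988
x = (1129.040926·69.636 − -40.066·5360.508533) / 10925.336988 = 26.854643
y = (94.922·5360.508533 − 1129.040926·107.706) / 10925.336988 = 35.442908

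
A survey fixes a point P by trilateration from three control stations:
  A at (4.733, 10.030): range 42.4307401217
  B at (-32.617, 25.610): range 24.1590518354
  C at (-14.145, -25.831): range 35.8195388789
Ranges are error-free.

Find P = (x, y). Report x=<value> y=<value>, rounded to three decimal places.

x=-36.899 y=1.833

eq1: (x − 4.733)² + (y − 10.030)² = 42.4307401217²
eq2: (x + 32.617)² + (y − 25.610)² = 24.1590518354²
eq3: (x + 14.145)² + (y + 25.831)² = 35.8195388789²
eq2−eq3, eq2−eq1 (x²,y² cancel):
  36.944·x − 102.882·y = -1551.798783
  74.700·x − 31.160·y = -2813.446522
det = 36.944·-31.160 − -102.882·74.700 = 6534.110360
x = (-1551.798783·-31.160 − -102.882·-2813.446522) / 6534.110360 = -36.898513
y = (36.944·-2813.446522 − -1551.798783·74.700) / 6534.110360 = 1.833364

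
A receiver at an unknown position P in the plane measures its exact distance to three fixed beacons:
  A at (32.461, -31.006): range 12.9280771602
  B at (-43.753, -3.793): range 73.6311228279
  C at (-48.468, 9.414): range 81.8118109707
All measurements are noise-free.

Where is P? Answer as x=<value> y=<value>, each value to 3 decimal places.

eq1: (x − 32.461)² + (y + 31.006)² = 12.9280771602²
eq2: (x + 43.753)² + (y + 3.793)² = 73.6311228279²
eq3: (x + 48.468)² + (y − 9.414)² = 81.8118109707²
eq2−eq3, eq2−eq1 (x²,y² cancel):
  -9.430·x + 26.414·y = -762.571603
  152.428·x − 54.426·y = 5340.783769
det = -9.430·-54.426 − 26.414·152.428 = -3512.996012
x = (-762.571603·-54.426 − 26.414·5340.783769) / -3512.996012 = 28.342685
y = (-9.430·5340.783769 − -762.571603·152.428) / -3512.996012 = -18.751423

x=28.343 y=-18.751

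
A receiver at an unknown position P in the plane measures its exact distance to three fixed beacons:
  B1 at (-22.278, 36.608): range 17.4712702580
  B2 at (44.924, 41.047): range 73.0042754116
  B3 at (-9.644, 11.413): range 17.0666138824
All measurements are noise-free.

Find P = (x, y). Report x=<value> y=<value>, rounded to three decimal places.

eq1: (x + 22.278)² + (y − 36.608)² = 17.4712702580²
eq2: (x − 44.924)² + (y − 41.047)² = 73.0042754116²
eq3: (x + 9.644)² + (y − 11.413)² = 17.0666138824²
eq2−eq1, eq2−eq3 (x²,y² cancel):
  -134.404·x − 8.878·y = 3157.811907
  -109.136·x − 59.268·y = 1558.596239
det = -134.404·-59.268 − -8.878·-109.136 = 6996.946864
x = (3157.811907·-59.268 − -8.878·1558.596239) / 6996.946864 = -24.770801
y = (-134.404·1558.596239 − 3157.811907·-109.136) / 6996.946864 = 19.315481

x=-24.771 y=19.315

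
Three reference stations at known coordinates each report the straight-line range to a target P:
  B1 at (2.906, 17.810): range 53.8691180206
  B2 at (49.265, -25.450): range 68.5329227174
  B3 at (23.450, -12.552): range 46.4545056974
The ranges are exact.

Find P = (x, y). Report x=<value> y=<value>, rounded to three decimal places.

eq1: (x − 2.906)² + (y − 17.810)² = 53.8691180206²
eq2: (x − 49.265)² + (y + 25.450)² = 68.5329227174²
eq3: (x − 23.450)² + (y + 12.552)² = 46.4545056974²
eq1−eq3, eq1−eq2 (x²,y² cancel):
  41.088·x − 60.724·y = 1125.675045
  92.718·x − 86.520·y = 954.222169
det = 41.088·-86.520 − -60.724·92.718 = 2075.274072
x = (1125.675045·-86.520 − -60.724·954.222169) / 2075.274072 = -19.009160
y = (41.088·954.222169 − 1125.675045·92.718) / 2075.274072 = -31.399833

x=-19.009 y=-31.400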